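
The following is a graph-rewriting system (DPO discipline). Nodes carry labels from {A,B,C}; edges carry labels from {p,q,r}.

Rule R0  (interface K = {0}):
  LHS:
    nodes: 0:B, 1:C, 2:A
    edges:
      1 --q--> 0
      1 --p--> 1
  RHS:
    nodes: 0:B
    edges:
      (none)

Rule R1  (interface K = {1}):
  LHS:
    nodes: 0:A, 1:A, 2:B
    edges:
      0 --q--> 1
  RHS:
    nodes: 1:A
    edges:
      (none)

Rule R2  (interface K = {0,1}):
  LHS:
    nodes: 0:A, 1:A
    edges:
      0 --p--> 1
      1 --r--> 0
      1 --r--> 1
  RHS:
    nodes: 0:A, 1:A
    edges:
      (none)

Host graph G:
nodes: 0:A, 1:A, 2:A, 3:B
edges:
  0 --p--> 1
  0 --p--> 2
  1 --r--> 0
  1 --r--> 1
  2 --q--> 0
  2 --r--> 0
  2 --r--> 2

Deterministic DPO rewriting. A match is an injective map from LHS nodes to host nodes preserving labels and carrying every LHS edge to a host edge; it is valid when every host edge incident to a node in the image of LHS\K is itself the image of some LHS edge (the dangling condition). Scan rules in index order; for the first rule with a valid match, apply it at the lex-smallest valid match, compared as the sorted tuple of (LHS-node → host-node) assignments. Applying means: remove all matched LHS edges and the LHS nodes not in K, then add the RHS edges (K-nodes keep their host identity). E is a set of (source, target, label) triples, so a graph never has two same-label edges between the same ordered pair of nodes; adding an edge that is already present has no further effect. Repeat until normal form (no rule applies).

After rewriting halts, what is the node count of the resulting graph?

Answer: 2

Rewrite trace:
initial: |V|=4 |E|=7  E = 0-p->1 0-p->2 1-r->0 1-r->1 2-q->0 2-r->0 2-r->2
step 1: apply R2 at {0↦0, 1↦1}  → |V|=4 |E|=4  E = 0-p->2 2-q->0 2-r->0 2-r->2
step 2: apply R2 at {0↦0, 1↦2}  → |V|=4 |E|=1  E = 2-q->0
step 3: apply R1 at {0↦2, 1↦0, 2↦3}  → |V|=2 |E|=0  E = ∅
normal form: no rule applies after step 3
NF nodes: {0:A, 1:A}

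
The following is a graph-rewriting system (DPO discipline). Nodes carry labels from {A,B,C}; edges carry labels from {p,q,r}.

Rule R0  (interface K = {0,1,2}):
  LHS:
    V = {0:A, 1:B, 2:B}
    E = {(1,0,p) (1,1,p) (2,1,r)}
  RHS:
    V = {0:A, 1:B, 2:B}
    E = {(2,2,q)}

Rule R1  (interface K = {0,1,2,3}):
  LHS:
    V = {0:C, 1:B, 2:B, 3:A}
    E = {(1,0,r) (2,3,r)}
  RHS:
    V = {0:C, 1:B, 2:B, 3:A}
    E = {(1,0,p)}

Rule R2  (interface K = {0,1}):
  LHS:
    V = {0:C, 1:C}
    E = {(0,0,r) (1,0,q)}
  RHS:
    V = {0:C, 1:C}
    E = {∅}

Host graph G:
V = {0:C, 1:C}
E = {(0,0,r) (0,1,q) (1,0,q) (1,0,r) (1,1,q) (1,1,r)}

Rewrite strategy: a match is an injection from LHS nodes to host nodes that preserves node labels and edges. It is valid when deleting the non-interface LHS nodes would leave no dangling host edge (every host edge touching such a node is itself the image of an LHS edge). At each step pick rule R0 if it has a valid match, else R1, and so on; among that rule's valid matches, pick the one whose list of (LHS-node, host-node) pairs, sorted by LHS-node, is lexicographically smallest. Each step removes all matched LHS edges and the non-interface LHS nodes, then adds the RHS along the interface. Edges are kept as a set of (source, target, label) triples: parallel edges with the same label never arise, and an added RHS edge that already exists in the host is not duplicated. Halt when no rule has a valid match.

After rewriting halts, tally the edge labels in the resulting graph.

[0] host  ⇒  2 nodes, 6 edges  {0-r->0 0-q->1 1-q->0 1-r->0 1-q->1 1-r->1}
[1] R2 @ {0↦0, 1↦1}  ⇒  2 nodes, 4 edges  {0-q->1 1-r->0 1-q->1 1-r->1}
[2] R2 @ {0↦1, 1↦0}  ⇒  2 nodes, 2 edges  {1-r->0 1-q->1}
halt: no rule applies after step 2
NF edges: [(1, 0, 'r'), (1, 1, 'q')]

Answer: q:1 r:1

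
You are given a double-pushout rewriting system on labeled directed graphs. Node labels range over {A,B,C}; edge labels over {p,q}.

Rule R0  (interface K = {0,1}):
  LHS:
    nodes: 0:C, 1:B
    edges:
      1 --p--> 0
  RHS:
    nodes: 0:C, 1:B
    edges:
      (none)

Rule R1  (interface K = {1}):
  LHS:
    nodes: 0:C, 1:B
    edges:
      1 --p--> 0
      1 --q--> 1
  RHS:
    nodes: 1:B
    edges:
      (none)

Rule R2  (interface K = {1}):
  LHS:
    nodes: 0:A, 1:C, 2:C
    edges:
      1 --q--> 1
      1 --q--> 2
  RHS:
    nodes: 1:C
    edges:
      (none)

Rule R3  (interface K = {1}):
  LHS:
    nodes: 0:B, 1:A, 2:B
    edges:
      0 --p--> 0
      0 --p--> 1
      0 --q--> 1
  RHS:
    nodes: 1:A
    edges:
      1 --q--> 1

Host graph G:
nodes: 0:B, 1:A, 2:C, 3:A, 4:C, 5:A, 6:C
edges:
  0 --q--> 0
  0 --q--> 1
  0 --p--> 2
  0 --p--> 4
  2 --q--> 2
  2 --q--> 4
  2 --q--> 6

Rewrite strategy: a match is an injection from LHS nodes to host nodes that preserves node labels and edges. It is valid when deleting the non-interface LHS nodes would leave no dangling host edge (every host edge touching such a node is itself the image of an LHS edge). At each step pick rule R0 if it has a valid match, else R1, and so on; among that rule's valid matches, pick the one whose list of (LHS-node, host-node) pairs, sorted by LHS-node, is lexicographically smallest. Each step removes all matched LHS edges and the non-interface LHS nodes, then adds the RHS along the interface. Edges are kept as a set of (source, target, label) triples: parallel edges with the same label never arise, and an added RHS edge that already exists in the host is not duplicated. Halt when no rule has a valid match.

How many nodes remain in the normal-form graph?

start.  V:7 E:7  edges: 0-q->0 0-q->1 0-p->2 0-p->4 2-q->2 2-q->4 2-q->6
1. fire R0 via {0↦2, 1↦0}  →  V:7 E:6  edges: 0-q->0 0-q->1 0-p->4 2-q->2 2-q->4 2-q->6
2. fire R0 via {0↦4, 1↦0}  →  V:7 E:5  edges: 0-q->0 0-q->1 2-q->2 2-q->4 2-q->6
3. fire R2 via {0↦3, 1↦2, 2↦4}  →  V:5 E:3  edges: 0-q->0 0-q->1 2-q->6
normal form: no rule applies after step 3
NF nodes: {0:B, 1:A, 2:C, 5:A, 6:C}

Answer: 5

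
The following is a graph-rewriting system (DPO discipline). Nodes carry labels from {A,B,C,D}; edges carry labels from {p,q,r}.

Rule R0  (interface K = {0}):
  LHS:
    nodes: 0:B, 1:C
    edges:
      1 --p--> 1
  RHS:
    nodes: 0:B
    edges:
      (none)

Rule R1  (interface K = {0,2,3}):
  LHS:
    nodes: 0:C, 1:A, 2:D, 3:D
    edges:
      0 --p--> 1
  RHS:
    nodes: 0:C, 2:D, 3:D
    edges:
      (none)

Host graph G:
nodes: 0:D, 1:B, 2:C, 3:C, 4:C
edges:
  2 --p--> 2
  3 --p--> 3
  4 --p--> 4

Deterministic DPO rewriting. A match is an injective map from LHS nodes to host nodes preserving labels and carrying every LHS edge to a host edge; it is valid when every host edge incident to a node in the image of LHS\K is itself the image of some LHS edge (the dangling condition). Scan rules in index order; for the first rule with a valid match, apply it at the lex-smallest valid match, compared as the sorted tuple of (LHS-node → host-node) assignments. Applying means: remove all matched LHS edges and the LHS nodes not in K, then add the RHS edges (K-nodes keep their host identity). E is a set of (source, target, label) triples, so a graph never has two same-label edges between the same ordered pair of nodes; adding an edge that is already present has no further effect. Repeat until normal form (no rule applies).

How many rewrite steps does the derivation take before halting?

start.  V:5 E:3  edges: 2-p->2 3-p->3 4-p->4
1. fire R0 via {0↦1, 1↦2}  →  V:4 E:2  edges: 3-p->3 4-p->4
2. fire R0 via {0↦1, 1↦3}  →  V:3 E:1  edges: 4-p->4
3. fire R0 via {0↦1, 1↦4}  →  V:2 E:0  edges: ∅
normal form: no rule applies after step 3

Answer: 3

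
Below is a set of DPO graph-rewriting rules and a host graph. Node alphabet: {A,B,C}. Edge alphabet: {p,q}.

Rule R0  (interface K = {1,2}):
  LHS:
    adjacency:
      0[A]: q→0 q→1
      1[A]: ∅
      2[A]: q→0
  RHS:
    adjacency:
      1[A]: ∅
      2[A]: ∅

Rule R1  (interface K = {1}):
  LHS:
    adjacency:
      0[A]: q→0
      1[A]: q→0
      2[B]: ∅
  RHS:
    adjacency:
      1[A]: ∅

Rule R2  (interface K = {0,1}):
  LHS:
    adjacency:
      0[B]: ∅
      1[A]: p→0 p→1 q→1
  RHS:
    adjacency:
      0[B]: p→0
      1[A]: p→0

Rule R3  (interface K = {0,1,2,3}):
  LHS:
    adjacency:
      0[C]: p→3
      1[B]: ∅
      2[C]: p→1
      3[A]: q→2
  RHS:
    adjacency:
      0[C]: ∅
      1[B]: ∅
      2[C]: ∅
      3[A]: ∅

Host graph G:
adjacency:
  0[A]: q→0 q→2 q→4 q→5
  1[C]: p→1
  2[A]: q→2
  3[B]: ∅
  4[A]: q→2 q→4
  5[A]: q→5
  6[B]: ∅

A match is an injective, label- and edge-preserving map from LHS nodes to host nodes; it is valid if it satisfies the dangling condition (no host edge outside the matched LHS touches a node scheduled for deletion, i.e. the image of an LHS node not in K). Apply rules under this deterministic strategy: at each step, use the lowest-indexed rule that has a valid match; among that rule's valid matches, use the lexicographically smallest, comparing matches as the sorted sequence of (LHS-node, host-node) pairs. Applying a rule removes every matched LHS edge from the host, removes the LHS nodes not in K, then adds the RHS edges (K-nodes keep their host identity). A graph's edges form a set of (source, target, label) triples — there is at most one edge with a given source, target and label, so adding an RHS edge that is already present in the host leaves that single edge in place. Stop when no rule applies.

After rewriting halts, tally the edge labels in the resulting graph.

[0] host  ⇒  7 nodes, 9 edges  {0-q->0 0-q->2 0-q->4 0-q->5 1-p->1 2-q->2 4-q->2 4-q->4 5-q->5}
[1] R0 @ {0↦4, 1↦2, 2↦0}  ⇒  6 nodes, 6 edges  {0-q->0 0-q->2 0-q->5 1-p->1 2-q->2 5-q->5}
[2] R1 @ {0↦2, 1↦0, 2↦3}  ⇒  4 nodes, 4 edges  {0-q->0 0-q->5 1-p->1 5-q->5}
[3] R1 @ {0↦5, 1↦0, 2↦6}  ⇒  2 nodes, 2 edges  {0-q->0 1-p->1}
halt: no rule applies after step 3
NF edges: [(0, 0, 'q'), (1, 1, 'p')]

Answer: p:1 q:1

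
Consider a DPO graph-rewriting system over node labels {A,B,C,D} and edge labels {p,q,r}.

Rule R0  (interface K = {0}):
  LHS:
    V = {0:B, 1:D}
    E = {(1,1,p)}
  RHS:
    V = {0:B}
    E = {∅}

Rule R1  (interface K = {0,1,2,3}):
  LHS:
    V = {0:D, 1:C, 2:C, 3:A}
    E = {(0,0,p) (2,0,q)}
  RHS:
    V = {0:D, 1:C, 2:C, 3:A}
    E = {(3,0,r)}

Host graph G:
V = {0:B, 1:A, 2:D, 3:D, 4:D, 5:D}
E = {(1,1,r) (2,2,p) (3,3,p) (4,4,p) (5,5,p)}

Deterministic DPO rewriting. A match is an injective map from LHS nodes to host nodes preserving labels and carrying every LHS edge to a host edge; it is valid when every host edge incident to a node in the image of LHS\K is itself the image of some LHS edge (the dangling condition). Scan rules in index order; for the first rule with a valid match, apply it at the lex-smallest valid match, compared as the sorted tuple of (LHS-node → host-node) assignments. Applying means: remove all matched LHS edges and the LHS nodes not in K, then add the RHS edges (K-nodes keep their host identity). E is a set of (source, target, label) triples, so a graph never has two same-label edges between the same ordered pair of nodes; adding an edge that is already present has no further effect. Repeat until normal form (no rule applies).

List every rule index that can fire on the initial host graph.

Answer: [R0]

Steps:
R0: 4 valid matches — {0↦0, 1↦2}, {0↦0, 1↦3}, {0↦0, 1↦4} (+1 more)
R1: no valid match — LHS pattern not found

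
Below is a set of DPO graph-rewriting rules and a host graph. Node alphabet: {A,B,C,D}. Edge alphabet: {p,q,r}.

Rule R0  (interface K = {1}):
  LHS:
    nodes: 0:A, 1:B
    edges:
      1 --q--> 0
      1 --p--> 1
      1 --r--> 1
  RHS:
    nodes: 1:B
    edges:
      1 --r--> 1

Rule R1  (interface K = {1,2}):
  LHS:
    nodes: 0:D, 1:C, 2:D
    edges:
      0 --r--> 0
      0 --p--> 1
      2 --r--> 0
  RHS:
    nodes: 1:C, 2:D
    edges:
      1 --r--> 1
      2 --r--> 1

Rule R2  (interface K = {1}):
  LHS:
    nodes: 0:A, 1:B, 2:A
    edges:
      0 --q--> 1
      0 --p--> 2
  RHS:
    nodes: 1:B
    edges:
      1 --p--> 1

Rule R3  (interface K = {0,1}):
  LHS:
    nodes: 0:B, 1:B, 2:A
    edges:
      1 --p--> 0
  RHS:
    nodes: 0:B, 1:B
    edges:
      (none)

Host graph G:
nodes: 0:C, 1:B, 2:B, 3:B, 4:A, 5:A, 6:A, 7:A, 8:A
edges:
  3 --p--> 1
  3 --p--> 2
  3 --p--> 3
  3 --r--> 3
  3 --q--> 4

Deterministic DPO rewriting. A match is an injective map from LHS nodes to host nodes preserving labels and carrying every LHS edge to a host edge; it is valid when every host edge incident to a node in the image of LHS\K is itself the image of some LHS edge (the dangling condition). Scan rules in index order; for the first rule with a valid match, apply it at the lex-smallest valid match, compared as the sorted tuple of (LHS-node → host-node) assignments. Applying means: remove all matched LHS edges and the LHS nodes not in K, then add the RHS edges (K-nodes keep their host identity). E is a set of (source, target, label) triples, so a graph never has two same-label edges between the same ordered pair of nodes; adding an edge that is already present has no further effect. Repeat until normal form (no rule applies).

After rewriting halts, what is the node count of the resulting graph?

start.  V:9 E:5  edges: 3-p->1 3-p->2 3-p->3 3-r->3 3-q->4
1. fire R0 via {0↦4, 1↦3}  →  V:8 E:3  edges: 3-p->1 3-p->2 3-r->3
2. fire R3 via {0↦1, 1↦3, 2↦5}  →  V:7 E:2  edges: 3-p->2 3-r->3
3. fire R3 via {0↦2, 1↦3, 2↦6}  →  V:6 E:1  edges: 3-r->3
final graph: no rule applies after step 3
NF nodes: {0:C, 1:B, 2:B, 3:B, 7:A, 8:A}

Answer: 6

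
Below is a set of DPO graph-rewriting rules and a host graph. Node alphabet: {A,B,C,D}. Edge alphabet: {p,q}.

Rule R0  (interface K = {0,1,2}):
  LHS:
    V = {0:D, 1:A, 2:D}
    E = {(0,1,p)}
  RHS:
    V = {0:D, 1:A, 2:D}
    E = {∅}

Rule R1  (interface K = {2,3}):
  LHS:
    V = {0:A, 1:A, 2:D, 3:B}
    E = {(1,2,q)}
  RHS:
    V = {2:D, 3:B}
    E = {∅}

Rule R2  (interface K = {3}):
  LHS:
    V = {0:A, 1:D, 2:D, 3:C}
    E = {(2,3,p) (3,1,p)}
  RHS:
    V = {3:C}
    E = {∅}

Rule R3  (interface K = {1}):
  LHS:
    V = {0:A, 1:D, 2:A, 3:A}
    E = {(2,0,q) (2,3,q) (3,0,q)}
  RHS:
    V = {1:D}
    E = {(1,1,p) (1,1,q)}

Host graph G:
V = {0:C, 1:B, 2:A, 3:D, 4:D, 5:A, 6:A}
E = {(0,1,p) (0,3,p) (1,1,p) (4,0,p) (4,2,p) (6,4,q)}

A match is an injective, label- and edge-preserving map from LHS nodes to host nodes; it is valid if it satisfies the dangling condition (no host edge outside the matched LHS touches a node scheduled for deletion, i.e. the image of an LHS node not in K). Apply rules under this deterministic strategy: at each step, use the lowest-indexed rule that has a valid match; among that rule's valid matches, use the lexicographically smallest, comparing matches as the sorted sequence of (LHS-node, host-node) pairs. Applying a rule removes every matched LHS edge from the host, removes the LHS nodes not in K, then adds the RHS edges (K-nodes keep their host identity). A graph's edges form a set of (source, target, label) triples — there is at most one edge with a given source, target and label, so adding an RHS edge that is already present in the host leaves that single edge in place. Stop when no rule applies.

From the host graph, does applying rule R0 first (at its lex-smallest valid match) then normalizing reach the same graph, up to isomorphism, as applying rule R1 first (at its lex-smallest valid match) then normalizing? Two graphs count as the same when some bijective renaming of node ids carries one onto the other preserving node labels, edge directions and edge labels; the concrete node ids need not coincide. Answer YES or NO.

Answer: YES

Rewrite trace:
branch R0-first: apply at {0↦4, 1↦2, 2↦3} → |E|=5, then 2 more step(s) → NF |V|=2 |E|=2 V={0:C, 1:B} E=0-p->1 1-p->1
branch R1-first: apply at {0↦5, 1↦6, 2↦4, 3↦1} → |E|=5, then 2 more step(s) → NF |V|=2 |E|=2 V={0:C, 1:B} E=0-p->1 1-p->1
graphs isomorphic (equal up to label-preserving node renaming)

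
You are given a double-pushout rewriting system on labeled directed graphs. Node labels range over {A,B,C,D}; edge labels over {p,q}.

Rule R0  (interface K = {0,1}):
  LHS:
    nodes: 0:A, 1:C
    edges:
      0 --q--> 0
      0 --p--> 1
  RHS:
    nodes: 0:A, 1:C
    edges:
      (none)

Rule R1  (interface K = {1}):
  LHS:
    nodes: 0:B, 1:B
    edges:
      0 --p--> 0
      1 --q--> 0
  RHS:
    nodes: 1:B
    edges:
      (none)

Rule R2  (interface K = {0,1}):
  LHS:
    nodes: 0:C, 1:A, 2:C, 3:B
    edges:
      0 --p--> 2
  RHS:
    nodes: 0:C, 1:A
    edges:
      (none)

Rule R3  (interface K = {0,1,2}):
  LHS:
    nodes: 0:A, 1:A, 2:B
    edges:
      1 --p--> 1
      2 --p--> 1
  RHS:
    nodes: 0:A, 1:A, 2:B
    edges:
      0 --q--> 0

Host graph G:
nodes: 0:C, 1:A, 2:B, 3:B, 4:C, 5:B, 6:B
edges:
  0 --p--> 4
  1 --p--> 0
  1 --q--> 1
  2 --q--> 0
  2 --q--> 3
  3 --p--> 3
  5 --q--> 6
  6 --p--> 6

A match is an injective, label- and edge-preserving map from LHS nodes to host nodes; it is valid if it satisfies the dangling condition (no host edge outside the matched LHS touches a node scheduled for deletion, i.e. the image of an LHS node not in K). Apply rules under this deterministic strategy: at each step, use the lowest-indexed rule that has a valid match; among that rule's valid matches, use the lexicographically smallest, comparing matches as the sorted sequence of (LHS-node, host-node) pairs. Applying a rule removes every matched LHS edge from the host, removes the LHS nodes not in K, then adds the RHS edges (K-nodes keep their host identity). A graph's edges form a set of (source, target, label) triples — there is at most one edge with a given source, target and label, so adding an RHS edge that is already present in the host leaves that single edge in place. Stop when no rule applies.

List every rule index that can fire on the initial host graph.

R0: 1 valid match — {0↦1, 1↦0}
R1: 2 valid matches — {0↦3, 1↦2}, {0↦6, 1↦5}
R2: no valid match — 4 raw matches, all fail dangling condition
R3: no valid match — LHS pattern not found

Answer: [R0,R1]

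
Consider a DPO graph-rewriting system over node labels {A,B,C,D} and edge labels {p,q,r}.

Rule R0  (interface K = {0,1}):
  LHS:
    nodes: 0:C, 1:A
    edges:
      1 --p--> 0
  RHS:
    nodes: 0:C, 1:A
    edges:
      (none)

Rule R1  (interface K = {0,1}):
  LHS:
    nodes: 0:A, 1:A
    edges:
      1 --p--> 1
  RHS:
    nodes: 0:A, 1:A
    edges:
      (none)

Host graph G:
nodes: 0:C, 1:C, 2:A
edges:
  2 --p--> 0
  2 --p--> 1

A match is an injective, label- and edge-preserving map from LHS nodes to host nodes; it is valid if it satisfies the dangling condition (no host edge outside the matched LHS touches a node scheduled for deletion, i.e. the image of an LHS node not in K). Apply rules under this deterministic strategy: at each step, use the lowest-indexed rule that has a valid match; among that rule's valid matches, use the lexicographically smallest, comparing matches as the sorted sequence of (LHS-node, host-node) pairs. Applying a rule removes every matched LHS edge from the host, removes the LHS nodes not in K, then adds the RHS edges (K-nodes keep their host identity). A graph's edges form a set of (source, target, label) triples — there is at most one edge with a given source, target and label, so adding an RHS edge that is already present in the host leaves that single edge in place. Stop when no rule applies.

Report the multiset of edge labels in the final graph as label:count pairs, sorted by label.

Answer: (no edges)

Derivation:
[0] host  ⇒  3 nodes, 2 edges  {2-p->0 2-p->1}
[1] R0 @ {0↦0, 1↦2}  ⇒  3 nodes, 1 edges  {2-p->1}
[2] R0 @ {0↦1, 1↦2}  ⇒  3 nodes, 0 edges  {∅}
normal form: no rule applies after step 2
NF edges: []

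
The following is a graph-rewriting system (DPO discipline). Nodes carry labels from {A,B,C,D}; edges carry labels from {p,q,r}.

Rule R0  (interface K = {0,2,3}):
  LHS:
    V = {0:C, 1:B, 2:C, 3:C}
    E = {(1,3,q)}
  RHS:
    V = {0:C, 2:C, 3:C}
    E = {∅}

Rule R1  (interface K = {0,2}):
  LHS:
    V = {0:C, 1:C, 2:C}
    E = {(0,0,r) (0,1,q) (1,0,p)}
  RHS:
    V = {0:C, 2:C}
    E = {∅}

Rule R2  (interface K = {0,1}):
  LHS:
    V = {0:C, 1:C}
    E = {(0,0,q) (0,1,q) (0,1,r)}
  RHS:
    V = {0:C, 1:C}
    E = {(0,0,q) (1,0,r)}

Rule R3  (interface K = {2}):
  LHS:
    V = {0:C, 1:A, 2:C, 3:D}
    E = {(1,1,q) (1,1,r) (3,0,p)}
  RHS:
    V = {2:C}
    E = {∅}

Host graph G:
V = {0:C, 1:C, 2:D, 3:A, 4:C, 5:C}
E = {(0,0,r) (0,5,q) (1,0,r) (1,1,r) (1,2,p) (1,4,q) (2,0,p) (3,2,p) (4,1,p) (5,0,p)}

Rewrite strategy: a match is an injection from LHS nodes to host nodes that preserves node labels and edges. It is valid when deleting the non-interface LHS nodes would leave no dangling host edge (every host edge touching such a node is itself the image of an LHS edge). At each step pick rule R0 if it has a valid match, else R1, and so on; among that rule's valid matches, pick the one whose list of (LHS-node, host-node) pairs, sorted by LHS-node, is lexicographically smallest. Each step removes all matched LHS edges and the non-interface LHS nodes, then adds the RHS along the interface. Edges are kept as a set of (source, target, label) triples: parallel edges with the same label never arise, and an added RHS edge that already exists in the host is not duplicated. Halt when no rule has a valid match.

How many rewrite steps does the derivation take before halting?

Answer: 2

Rewrite trace:
start.  V:6 E:10  edges: 0-r->0 0-q->5 1-r->0 1-r->1 1-p->2 1-q->4 2-p->0 3-p->2 4-p->1 5-p->0
1. fire R1 via {0↦0, 1↦5, 2↦1}  →  V:5 E:7  edges: 1-r->0 1-r->1 1-p->2 1-q->4 2-p->0 3-p->2 4-p->1
2. fire R1 via {0↦1, 1↦4, 2↦0}  →  V:4 E:4  edges: 1-r->0 1-p->2 2-p->0 3-p->2
final graph: no rule applies after step 2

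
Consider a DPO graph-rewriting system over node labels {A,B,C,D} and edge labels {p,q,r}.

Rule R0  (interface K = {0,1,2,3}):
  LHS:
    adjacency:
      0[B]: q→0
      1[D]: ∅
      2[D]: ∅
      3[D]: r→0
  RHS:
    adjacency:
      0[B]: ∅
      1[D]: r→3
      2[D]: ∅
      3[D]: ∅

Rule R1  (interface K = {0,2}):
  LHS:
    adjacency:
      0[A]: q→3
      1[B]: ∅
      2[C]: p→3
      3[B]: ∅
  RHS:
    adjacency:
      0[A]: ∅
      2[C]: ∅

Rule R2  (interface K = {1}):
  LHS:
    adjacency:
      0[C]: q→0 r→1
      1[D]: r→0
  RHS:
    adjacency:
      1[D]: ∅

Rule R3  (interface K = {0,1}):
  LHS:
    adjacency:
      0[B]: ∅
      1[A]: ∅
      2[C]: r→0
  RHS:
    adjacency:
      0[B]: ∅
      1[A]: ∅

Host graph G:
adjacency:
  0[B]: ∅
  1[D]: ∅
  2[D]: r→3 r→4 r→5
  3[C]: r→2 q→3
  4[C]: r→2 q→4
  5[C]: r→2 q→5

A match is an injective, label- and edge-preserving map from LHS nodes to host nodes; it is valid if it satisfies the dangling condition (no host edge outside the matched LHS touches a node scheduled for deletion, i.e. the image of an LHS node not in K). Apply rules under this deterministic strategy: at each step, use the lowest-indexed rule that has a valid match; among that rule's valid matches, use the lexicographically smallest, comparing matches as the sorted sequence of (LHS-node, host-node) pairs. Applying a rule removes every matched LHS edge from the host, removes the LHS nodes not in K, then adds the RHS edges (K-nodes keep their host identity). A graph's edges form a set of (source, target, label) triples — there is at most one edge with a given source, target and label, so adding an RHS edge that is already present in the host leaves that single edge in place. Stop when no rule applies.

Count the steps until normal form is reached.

start.  V:6 E:9  edges: 2-r->3 2-r->4 2-r->5 3-r->2 3-q->3 4-r->2 4-q->4 5-r->2 5-q->5
1. fire R2 via {0↦3, 1↦2}  →  V:5 E:6  edges: 2-r->4 2-r->5 4-r->2 4-q->4 5-r->2 5-q->5
2. fire R2 via {0↦4, 1↦2}  →  V:4 E:3  edges: 2-r->5 5-r->2 5-q->5
3. fire R2 via {0↦5, 1↦2}  →  V:3 E:0  edges: ∅
normal form: no rule applies after step 3

Answer: 3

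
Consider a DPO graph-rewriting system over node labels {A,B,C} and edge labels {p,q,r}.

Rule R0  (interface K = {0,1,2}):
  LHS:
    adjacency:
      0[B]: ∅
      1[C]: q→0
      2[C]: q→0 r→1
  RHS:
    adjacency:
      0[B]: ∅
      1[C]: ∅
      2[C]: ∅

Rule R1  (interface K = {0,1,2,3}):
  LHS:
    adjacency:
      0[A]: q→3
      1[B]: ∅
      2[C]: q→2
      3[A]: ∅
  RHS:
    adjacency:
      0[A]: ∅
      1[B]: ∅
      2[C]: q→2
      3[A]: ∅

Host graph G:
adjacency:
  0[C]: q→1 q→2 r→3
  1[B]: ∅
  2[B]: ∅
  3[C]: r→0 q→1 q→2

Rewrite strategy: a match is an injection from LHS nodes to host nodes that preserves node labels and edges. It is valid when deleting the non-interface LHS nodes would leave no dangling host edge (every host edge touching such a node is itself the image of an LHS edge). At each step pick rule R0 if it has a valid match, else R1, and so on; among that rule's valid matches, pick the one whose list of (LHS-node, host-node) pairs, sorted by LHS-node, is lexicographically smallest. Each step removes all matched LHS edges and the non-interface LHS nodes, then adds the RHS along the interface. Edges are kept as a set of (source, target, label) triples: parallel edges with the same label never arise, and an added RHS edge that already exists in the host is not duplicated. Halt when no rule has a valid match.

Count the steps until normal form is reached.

Answer: 2

Derivation:
[0] host  ⇒  4 nodes, 6 edges  {0-q->1 0-q->2 0-r->3 3-r->0 3-q->1 3-q->2}
[1] R0 @ {0↦1, 1↦0, 2↦3}  ⇒  4 nodes, 3 edges  {0-q->2 0-r->3 3-q->2}
[2] R0 @ {0↦2, 1↦3, 2↦0}  ⇒  4 nodes, 0 edges  {∅}
halt: no rule applies after step 2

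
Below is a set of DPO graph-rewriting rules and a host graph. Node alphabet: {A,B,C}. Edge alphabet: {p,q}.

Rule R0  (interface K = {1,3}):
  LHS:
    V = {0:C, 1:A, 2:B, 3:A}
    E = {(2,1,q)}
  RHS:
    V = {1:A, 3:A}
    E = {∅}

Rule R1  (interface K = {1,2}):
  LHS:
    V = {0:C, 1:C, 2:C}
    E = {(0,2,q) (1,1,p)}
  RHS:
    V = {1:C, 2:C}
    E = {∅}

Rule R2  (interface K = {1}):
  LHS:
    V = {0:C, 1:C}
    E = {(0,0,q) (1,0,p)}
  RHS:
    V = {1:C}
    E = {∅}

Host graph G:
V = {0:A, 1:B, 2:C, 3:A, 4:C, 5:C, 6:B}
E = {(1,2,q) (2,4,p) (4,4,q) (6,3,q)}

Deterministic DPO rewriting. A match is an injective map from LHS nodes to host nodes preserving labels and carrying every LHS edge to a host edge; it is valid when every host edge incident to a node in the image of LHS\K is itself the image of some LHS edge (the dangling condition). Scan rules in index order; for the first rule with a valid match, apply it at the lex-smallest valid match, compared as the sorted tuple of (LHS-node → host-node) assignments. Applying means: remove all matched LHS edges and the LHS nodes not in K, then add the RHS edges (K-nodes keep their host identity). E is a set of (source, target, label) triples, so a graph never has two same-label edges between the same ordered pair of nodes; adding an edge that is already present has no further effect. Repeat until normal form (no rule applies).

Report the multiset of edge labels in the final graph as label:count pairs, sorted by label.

Answer: q:1

Rewrite trace:
start.  V:7 E:4  edges: 1-q->2 2-p->4 4-q->4 6-q->3
1. fire R0 via {0↦5, 1↦3, 2↦6, 3↦0}  →  V:5 E:3  edges: 1-q->2 2-p->4 4-q->4
2. fire R2 via {0↦4, 1↦2}  →  V:4 E:1  edges: 1-q->2
final graph: no rule applies after step 2
NF edges: [(1, 2, 'q')]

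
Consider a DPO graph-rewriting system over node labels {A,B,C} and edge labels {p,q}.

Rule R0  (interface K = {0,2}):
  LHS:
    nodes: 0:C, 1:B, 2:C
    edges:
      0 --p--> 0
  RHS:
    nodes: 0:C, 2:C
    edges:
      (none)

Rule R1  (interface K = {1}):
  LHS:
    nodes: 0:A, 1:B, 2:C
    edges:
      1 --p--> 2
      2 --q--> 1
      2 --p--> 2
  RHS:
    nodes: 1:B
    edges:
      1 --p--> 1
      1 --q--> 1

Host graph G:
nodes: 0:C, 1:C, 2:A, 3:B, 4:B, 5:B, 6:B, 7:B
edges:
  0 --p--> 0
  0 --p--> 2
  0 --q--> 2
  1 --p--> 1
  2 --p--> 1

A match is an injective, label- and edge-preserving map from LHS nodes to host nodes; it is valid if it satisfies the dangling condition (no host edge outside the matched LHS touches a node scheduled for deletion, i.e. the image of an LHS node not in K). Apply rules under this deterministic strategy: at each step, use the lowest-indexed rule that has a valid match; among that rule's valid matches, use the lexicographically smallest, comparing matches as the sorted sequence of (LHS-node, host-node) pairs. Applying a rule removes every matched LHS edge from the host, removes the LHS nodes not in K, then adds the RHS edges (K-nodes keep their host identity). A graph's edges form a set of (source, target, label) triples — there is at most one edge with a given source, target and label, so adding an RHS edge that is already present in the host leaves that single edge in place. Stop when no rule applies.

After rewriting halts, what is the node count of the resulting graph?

Answer: 6

Derivation:
[0] host  ⇒  8 nodes, 5 edges  {0-p->0 0-p->2 0-q->2 1-p->1 2-p->1}
[1] R0 @ {0↦0, 1↦3, 2↦1}  ⇒  7 nodes, 4 edges  {0-p->2 0-q->2 1-p->1 2-p->1}
[2] R0 @ {0↦1, 1↦4, 2↦0}  ⇒  6 nodes, 3 edges  {0-p->2 0-q->2 2-p->1}
halt: no rule applies after step 2
NF nodes: {0:C, 1:C, 2:A, 5:B, 6:B, 7:B}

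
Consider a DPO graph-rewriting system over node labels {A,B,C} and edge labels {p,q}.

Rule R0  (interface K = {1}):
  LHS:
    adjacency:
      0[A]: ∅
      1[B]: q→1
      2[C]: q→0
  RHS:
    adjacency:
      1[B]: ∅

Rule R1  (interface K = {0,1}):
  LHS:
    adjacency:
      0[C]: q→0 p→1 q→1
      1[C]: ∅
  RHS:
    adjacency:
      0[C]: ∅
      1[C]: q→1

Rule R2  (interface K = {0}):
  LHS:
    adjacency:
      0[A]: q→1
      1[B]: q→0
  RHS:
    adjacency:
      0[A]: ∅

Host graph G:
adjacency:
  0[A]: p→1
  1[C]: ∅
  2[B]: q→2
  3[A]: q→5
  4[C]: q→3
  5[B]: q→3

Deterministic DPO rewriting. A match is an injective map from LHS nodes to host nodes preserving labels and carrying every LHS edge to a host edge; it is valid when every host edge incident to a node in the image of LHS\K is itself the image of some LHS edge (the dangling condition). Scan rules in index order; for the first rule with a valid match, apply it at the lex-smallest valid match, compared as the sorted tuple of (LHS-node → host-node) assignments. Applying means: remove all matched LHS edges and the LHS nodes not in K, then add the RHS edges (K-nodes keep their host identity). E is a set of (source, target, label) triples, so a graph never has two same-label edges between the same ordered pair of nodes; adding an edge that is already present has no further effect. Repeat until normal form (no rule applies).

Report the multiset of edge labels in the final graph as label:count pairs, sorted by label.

initial: |V|=6 |E|=5  E = 0-p->1 2-q->2 3-q->5 4-q->3 5-q->3
step 1: apply R2 at {0↦3, 1↦5}  → |V|=5 |E|=3  E = 0-p->1 2-q->2 4-q->3
step 2: apply R0 at {0↦3, 1↦2, 2↦4}  → |V|=3 |E|=1  E = 0-p->1
normal form: no rule applies after step 2
NF edges: [(0, 1, 'p')]

Answer: p:1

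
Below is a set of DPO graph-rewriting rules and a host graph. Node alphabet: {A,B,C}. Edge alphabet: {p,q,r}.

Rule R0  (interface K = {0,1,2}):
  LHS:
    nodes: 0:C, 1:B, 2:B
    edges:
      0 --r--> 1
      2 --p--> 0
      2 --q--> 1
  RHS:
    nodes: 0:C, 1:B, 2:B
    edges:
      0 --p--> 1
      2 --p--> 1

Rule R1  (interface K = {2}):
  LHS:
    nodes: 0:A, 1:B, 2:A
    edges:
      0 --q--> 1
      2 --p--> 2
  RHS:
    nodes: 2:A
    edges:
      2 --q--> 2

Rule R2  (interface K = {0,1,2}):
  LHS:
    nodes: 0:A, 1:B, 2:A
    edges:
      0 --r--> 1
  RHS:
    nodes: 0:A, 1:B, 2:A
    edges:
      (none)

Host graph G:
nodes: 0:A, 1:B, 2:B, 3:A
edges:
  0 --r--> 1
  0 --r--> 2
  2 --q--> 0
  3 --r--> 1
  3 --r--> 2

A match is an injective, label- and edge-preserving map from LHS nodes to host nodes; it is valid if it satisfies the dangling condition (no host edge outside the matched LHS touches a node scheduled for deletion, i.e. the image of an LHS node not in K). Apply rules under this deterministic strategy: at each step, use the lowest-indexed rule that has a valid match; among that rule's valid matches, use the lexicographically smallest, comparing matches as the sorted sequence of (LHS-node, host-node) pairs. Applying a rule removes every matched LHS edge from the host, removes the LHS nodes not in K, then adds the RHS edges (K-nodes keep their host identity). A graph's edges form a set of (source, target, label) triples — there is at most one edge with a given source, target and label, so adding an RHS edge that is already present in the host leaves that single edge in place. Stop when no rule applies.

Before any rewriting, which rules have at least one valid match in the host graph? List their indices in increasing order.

Answer: [R2]

Steps:
R0: no valid match — LHS pattern not found
R1: no valid match — LHS pattern not found
R2: 4 valid matches — {0↦0, 1↦1, 2↦3}, {0↦0, 1↦2, 2↦3}, {0↦3, 1↦1, 2↦0} (+1 more)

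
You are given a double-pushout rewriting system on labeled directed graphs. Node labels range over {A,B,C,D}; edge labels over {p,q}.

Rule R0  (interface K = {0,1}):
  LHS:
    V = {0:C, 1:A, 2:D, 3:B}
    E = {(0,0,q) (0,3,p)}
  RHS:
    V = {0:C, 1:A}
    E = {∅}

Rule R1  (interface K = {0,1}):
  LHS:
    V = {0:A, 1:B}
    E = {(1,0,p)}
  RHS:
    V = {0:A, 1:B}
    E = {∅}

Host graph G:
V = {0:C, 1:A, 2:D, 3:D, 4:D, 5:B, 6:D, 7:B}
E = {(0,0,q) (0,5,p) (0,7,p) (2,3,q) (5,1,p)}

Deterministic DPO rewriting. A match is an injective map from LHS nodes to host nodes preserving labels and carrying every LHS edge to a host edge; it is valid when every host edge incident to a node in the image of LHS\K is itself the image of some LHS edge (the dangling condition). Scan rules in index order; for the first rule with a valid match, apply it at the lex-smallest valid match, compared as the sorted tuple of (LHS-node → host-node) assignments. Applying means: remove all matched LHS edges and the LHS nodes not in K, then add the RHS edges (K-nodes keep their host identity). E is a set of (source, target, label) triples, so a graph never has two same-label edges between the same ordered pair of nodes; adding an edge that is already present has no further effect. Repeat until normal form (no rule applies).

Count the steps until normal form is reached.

Answer: 2

Derivation:
initial: |V|=8 |E|=5  E = 0-q->0 0-p->5 0-p->7 2-q->3 5-p->1
step 1: apply R0 at {0↦0, 1↦1, 2↦4, 3↦7}  → |V|=6 |E|=3  E = 0-p->5 2-q->3 5-p->1
step 2: apply R1 at {0↦1, 1↦5}  → |V|=6 |E|=2  E = 0-p->5 2-q->3
halt: no rule applies after step 2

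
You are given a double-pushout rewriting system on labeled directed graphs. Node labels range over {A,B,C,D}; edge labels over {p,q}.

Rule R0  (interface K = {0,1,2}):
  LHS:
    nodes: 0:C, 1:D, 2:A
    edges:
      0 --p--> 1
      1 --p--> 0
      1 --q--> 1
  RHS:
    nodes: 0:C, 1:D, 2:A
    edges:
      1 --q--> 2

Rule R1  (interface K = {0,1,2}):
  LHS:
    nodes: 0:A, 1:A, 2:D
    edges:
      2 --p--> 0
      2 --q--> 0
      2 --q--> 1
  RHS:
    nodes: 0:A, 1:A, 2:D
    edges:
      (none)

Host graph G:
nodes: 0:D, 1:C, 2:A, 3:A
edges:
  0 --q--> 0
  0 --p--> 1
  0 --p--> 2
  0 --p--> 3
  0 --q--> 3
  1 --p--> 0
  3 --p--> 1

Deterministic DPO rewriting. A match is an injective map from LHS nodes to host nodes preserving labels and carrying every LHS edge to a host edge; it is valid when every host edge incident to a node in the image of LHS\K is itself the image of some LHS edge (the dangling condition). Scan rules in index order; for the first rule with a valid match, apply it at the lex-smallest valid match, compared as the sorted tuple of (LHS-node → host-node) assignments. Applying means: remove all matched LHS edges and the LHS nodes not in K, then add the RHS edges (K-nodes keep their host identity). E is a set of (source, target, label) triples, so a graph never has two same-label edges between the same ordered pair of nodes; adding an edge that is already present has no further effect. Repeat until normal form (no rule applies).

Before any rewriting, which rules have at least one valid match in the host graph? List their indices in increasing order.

Answer: [R0]

Steps:
R0: 2 valid matches — {0↦1, 1↦0, 2↦2}, {0↦1, 1↦0, 2↦3}
R1: no valid match — LHS pattern not found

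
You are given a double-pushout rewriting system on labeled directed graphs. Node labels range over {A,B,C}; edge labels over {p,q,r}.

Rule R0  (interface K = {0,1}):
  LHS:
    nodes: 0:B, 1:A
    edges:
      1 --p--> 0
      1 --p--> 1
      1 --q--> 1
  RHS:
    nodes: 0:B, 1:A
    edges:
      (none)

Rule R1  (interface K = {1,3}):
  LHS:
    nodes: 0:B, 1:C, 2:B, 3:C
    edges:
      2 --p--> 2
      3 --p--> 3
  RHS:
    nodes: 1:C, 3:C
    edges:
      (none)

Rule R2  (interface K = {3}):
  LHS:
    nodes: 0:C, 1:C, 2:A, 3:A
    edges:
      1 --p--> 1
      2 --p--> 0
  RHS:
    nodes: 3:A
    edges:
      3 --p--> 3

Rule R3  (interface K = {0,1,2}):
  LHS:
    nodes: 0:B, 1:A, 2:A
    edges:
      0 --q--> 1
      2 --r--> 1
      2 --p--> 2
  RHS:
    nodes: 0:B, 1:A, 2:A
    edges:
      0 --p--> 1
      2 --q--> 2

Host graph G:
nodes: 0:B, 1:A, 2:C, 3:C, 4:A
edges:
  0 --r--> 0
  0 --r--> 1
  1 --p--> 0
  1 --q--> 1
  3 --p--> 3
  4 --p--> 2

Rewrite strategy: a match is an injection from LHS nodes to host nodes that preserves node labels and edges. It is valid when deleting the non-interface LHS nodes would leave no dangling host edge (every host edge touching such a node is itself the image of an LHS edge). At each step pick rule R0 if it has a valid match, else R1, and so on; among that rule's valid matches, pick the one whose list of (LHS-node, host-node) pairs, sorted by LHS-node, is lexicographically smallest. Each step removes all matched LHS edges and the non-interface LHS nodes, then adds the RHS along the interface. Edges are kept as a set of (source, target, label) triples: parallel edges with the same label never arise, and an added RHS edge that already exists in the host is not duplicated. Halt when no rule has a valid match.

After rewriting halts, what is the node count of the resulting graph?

Answer: 2

Steps:
[0] host  ⇒  5 nodes, 6 edges  {0-r->0 0-r->1 1-p->0 1-q->1 3-p->3 4-p->2}
[1] R2 @ {0↦2, 1↦3, 2↦4, 3↦1}  ⇒  2 nodes, 5 edges  {0-r->0 0-r->1 1-p->0 1-p->1 1-q->1}
[2] R0 @ {0↦0, 1↦1}  ⇒  2 nodes, 2 edges  {0-r->0 0-r->1}
halt: no rule applies after step 2
NF nodes: {0:B, 1:A}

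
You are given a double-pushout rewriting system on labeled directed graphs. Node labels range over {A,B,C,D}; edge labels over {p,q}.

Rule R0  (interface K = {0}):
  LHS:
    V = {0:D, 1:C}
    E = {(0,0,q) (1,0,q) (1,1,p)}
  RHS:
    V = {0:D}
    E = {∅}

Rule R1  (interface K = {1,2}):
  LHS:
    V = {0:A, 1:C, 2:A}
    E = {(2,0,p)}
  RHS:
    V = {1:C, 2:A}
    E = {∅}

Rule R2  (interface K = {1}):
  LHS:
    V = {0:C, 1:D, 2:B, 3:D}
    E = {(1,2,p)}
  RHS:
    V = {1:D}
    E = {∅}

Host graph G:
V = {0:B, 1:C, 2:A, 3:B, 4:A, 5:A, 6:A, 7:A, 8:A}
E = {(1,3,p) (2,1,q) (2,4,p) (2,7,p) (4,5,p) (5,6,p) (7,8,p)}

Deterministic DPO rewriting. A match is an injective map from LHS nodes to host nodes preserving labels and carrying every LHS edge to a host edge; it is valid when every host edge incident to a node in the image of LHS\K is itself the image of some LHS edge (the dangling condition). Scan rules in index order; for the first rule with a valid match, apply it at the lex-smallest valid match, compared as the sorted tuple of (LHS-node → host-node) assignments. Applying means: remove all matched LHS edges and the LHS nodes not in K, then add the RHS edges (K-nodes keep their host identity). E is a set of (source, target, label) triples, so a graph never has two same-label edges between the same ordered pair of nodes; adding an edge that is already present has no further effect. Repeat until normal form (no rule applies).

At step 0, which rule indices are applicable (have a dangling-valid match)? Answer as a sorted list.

R0: no valid match — LHS pattern not found
R1: 2 valid matches — {0↦6, 1↦1, 2↦5}, {0↦8, 1↦1, 2↦7}
R2: no valid match — LHS pattern not found

Answer: [R1]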